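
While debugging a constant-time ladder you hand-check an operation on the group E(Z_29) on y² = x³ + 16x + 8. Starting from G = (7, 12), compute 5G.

(24, 21)

Double-and-add on 5 = (101)₂. Start with G = (7, 12) for the leading 1-bit.
double: tangent at (7, 12): λ = (3·7² + 16)/(2·12) ≡ 18/24. 24⁻¹ ≡ 23 (mod 29), so λ ≡ 18·23 ≡ 8.
  x = λ² - 7 - 7 = 64 - 14 ≡ 21; y = λ·(7 - 21) - 12 ≡ 21. → (21, 21)
double: tangent at (21, 21): λ = (3·21² + 16)/(2·21) ≡ 5/13. 13⁻¹ ≡ 9 (mod 29), so λ ≡ 5·9 ≡ 16.
  x = λ² - 21 - 21 = 256 - 42 ≡ 11; y = λ·(21 - 11) - 21 ≡ 23. → (11, 23)
add G: (11, 23) + (7, 12). λ = (12 - 23)/(7 - 11) ≡ 18/25 mod 29. 25⁻¹ ≡ 7 (mod 29), so λ ≡ 10.
  x = λ² - 11 - 7 = 100 - 18 ≡ 24; y = λ·(11 - 24) - 23 ≡ 21. → (24, 21)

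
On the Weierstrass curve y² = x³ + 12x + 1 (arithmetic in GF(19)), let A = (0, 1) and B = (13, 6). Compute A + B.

(3, 11)

(0, 1) + (13, 6). λ = (6 - 1)/(13 - 0) ≡ 5/13 mod 19. 13⁻¹ ≡ 3 (mod 19) since 13·3 = 39 ≡ 1, so λ ≡ 15.
  x = λ² - 0 - 13 = 225 - 13 ≡ 3; y = λ·(0 - 3) - 1 ≡ 11. → (3, 11)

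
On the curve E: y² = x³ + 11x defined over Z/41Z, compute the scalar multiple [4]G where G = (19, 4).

Repeated addition: build up to 4G.
2G: tangent at (19, 4): λ = (3·19² + 11)/(2·4) ≡ 28/8. 8⁻¹ ≡ 36 (mod 41) since 8·36 = 288 ≡ 1, so λ ≡ 28·36 ≡ 24.
  x = λ² - 19 - 19 = 576 - 38 ≡ 5; y = λ·(19 - 5) - 4 ≡ 4. → (5, 4)
3G: (5, 4) + (19, 4). λ = (4 - 4)/(19 - 5) ≡ 0/14 mod 41. 14⁻¹ ≡ 3 (mod 41) since 14·3 = 42 ≡ 1, so λ ≡ 0.
  x = λ² - 5 - 19 = 0 - 24 ≡ 17; y = λ·(5 - 17) - 4 ≡ 37. → (17, 37)
4G: (17, 37) + (19, 4). λ = (4 - 37)/(19 - 17) ≡ 8/2 mod 41. 2⁻¹ ≡ 21 (mod 41), so λ ≡ 4.
  x = λ² - 17 - 19 = 16 - 36 ≡ 21; y = λ·(17 - 21) - 37 ≡ 29. → (21, 29)

(21, 29)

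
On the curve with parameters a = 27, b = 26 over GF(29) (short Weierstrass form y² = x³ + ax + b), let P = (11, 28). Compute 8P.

Double-and-add on 8 = (1000)₂. Start with P = (11, 28) for the leading 1-bit.
double: tangent at (11, 28): λ = (3·11² + 27)/(2·28) ≡ 13/27. 27⁻¹ ≡ 14 (mod 29), so λ ≡ 13·14 ≡ 8.
  x = λ² - 11 - 11 = 64 - 22 ≡ 13; y = λ·(11 - 13) - 28 ≡ 14. → (13, 14)
double: tangent at (13, 14): λ = (3·13² + 27)/(2·14) ≡ 12/28. 28⁻¹ ≡ 28 (mod 29) since 28·28 = 784 ≡ 1, so λ ≡ 12·28 ≡ 17.
  x = λ² - 13 - 13 = 289 - 26 ≡ 2; y = λ·(13 - 2) - 14 ≡ 28. → (2, 28)
double: tangent at (2, 28): λ = (3·2² + 27)/(2·28) ≡ 10/27. 27⁻¹ ≡ 14 (mod 29) since 27·14 = 378 ≡ 1, so λ ≡ 10·14 ≡ 24.
  x = λ² - 2 - 2 = 576 - 4 ≡ 21; y = λ·(2 - 21) - 28 ≡ 9. → (21, 9)

(21, 9)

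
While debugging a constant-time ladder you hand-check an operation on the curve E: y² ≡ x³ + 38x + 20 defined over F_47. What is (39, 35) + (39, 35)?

(22, 41)

tangent at (39, 35): λ = (3·39² + 38)/(2·35) ≡ 42/23. 23⁻¹ ≡ 45 (mod 47) since 23·45 = 1035 ≡ 1, so λ ≡ 42·45 ≡ 10.
  x = λ² - 39 - 39 = 100 - 78 ≡ 22; y = λ·(39 - 22) - 35 ≡ 41. → (22, 41)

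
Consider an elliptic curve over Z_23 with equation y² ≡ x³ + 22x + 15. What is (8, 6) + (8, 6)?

tangent at (8, 6): λ = (3·8² + 22)/(2·6) ≡ 7/12. 12⁻¹ ≡ 2 (mod 23) since 12·2 = 24 ≡ 1, so λ ≡ 7·2 ≡ 14.
  x = λ² - 8 - 8 = 196 - 16 ≡ 19; y = λ·(8 - 19) - 6 ≡ 1. → (19, 1)

(19, 1)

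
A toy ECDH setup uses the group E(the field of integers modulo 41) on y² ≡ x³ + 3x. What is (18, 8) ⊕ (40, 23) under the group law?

(1, 39)

(18, 8) + (40, 23). λ = (23 - 8)/(40 - 18) ≡ 15/22 mod 41. 22⁻¹ ≡ 28 (mod 41) since 22·28 = 616 ≡ 1, so λ ≡ 10.
  x = λ² - 18 - 40 = 100 - 58 ≡ 1; y = λ·(18 - 1) - 8 ≡ 39. → (1, 39)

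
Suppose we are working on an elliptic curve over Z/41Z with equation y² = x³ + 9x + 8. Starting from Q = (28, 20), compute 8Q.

Repeated addition: build up to 8Q.
2Q: tangent at (28, 20): λ = (3·28² + 9)/(2·20) ≡ 24/40. 40⁻¹ ≡ 40 (mod 41), so λ ≡ 24·40 ≡ 17.
  x = λ² - 28 - 28 = 289 - 56 ≡ 28; y = λ·(28 - 28) - 20 ≡ 21. → (28, 21)
3Q: (28, 21) + (28, 20): same x and y₁ ≡ -y₂, so the sum is ∞.
4Q: ∞ + (28, 20) = (28, 20) (identity).
5Q: tangent at (28, 20): λ = (3·28² + 9)/(2·20) ≡ 24/40. 40⁻¹ ≡ 40 (mod 41), so λ ≡ 24·40 ≡ 17.
  x = λ² - 28 - 28 = 289 - 56 ≡ 28; y = λ·(28 - 28) - 20 ≡ 21. → (28, 21)
6Q: (28, 21) + (28, 20): same x and y₁ ≡ -y₂, so the sum is ∞.
7Q: ∞ + (28, 20) = (28, 20) (identity).
8Q: tangent at (28, 20): λ = (3·28² + 9)/(2·20) ≡ 24/40. 40⁻¹ ≡ 40 (mod 41) since 40·40 = 1600 ≡ 1, so λ ≡ 24·40 ≡ 17.
  x = λ² - 28 - 28 = 289 - 56 ≡ 28; y = λ·(28 - 28) - 20 ≡ 21. → (28, 21)

(28, 21)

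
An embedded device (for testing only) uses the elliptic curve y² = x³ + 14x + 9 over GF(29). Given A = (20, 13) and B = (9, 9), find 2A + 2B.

(20, 13)

First 2A:
Repeated addition: build up to 2A.
2A: tangent at (20, 13): λ = (3·20² + 14)/(2·13) ≡ 25/26. 26⁻¹ ≡ 19 (mod 29), so λ ≡ 25·19 ≡ 11.
  x = λ² - 20 - 20 = 121 - 40 ≡ 23; y = λ·(20 - 23) - 13 ≡ 12. → (23, 12)
2A = (23, 12).
Next 2B:
Repeated addition: build up to 2B.
2B: tangent at (9, 9): λ = (3·9² + 14)/(2·9) ≡ 25/18. 18⁻¹ ≡ 21 (mod 29) since 18·21 = 378 ≡ 1, so λ ≡ 25·21 ≡ 3.
  x = λ² - 9 - 9 = 9 - 18 ≡ 20; y = λ·(9 - 20) - 9 ≡ 16. → (20, 16)
2B = (20, 16).
Finally 2A + 2B:
(23, 12) + (20, 16). λ = (16 - 12)/(20 - 23) ≡ 4/26 mod 29. 26⁻¹ ≡ 19 (mod 29), so λ ≡ 18.
  x = λ² - 23 - 20 = 324 - 43 ≡ 20; y = λ·(23 - 20) - 12 ≡ 13. → (20, 13)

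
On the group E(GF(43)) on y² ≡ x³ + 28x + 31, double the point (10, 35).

tangent at (10, 35): λ = (3·10² + 28)/(2·35) ≡ 27/27. 27⁻¹ ≡ 8 (mod 43), so λ ≡ 27·8 ≡ 1.
  x = λ² - 10 - 10 = 1 - 20 ≡ 24; y = λ·(10 - 24) - 35 ≡ 37. → (24, 37)

(24, 37)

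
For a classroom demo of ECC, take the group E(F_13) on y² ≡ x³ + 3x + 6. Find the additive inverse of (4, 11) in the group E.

(4, 2)

-(4, 11) = (4, -11 mod 13) = (4, 2).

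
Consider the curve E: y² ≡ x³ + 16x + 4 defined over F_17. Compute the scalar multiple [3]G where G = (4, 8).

Repeated addition: build up to 3G.
2G: tangent at (4, 8): λ = (3·4² + 16)/(2·8) ≡ 13/16. 16⁻¹ ≡ 16 (mod 17), so λ ≡ 13·16 ≡ 4.
  x = λ² - 4 - 4 = 16 - 8 ≡ 8; y = λ·(4 - 8) - 8 ≡ 10. → (8, 10)
3G: (8, 10) + (4, 8). λ = (8 - 10)/(4 - 8) ≡ 15/13 mod 17. 13⁻¹ ≡ 4 (mod 17) since 13·4 = 52 ≡ 1, so λ ≡ 9.
  x = λ² - 8 - 4 = 81 - 12 ≡ 1; y = λ·(8 - 1) - 10 ≡ 2. → (1, 2)

(1, 2)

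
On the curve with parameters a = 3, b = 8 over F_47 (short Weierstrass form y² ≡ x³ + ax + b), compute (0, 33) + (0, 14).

O

The two points share x = 0 and their y-coordinates satisfy 33 + 14 ≡ 0 (mod 47), so they are inverses. Their sum is ∞.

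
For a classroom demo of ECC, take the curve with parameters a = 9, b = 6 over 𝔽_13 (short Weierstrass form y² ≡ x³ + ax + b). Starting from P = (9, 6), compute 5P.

Double-and-add on 5 = (101)₂. Start with P = (9, 6) for the leading 1-bit.
double: tangent at (9, 6): λ = (3·9² + 9)/(2·6) ≡ 5/12. 12⁻¹ ≡ 12 (mod 13) since 12·12 = 144 ≡ 1, so λ ≡ 5·12 ≡ 8.
  x = λ² - 9 - 9 = 64 - 18 ≡ 7; y = λ·(9 - 7) - 6 ≡ 10. → (7, 10)
double: tangent at (7, 10): λ = (3·7² + 9)/(2·10) ≡ 0/7. 7⁻¹ ≡ 2 (mod 13), so λ ≡ 0·2 ≡ 0.
  x = λ² - 7 - 7 = 0 - 14 ≡ 12; y = λ·(7 - 12) - 10 ≡ 3. → (12, 3)
add P: (12, 3) + (9, 6). λ = (6 - 3)/(9 - 12) ≡ 3/10 mod 13. 10⁻¹ ≡ 4 (mod 13), so λ ≡ 12.
  x = λ² - 12 - 9 = 144 - 21 ≡ 6; y = λ·(12 - 6) - 3 ≡ 4. → (6, 4)

(6, 4)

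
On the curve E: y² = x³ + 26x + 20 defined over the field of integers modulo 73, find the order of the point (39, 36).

10

2P: tangent at (39, 36): λ = (3·39² + 26)/(2·36) ≡ 63/72. 72⁻¹ ≡ 72 (mod 73) since 72·72 = 5184 ≡ 1, so λ ≡ 63·72 ≡ 10.
  x = λ² - 39 - 39 = 100 - 78 ≡ 22; y = λ·(39 - 22) - 36 ≡ 61. → (22, 61)
3P: (22, 61) + (39, 36). λ = (36 - 61)/(39 - 22) ≡ 48/17 mod 73. 17⁻¹ ≡ 43 (mod 73), so λ ≡ 20.
  x = λ² - 22 - 39 = 400 - 61 ≡ 47; y = λ·(22 - 47) - 61 ≡ 23. → (47, 23)
4P: (47, 23) + (39, 36). λ = (36 - 23)/(39 - 47) ≡ 13/65 mod 73. 65⁻¹ ≡ 9 (mod 73), so λ ≡ 44.
  x = λ² - 47 - 39 = 1936 - 86 ≡ 25; y = λ·(47 - 25) - 23 ≡ 69. → (25, 69)
5P: (25, 69) + (39, 36). λ = (36 - 69)/(39 - 25) ≡ 40/14 mod 73. 14⁻¹ ≡ 47 (mod 73) since 14·47 = 658 ≡ 1, so λ ≡ 55.
  x = λ² - 25 - 39 = 3025 - 64 ≡ 41; y = λ·(25 - 41) - 69 ≡ 0. → (41, 0)
6P: (41, 0) + (39, 36). λ = (36 - 0)/(39 - 41) ≡ 36/71 mod 73. 71⁻¹ ≡ 36 (mod 73) since 71·36 = 2556 ≡ 1, so λ ≡ 55.
  x = λ² - 41 - 39 = 3025 - 80 ≡ 25; y = λ·(41 - 25) - 0 ≡ 4. → (25, 4)
7P: (25, 4) + (39, 36). λ = (36 - 4)/(39 - 25) ≡ 32/14 mod 73. 14⁻¹ ≡ 47 (mod 73) since 14·47 = 658 ≡ 1, so λ ≡ 44.
  x = λ² - 25 - 39 = 1936 - 64 ≡ 47; y = λ·(25 - 47) - 4 ≡ 50. → (47, 50)
8P: (47, 50) + (39, 36). λ = (36 - 50)/(39 - 47) ≡ 59/65 mod 73. 65⁻¹ ≡ 9 (mod 73), so λ ≡ 20.
  x = λ² - 47 - 39 = 400 - 86 ≡ 22; y = λ·(47 - 22) - 50 ≡ 12. → (22, 12)
9P: (22, 12) + (39, 36). λ = (36 - 12)/(39 - 22) ≡ 24/17 mod 73. 17⁻¹ ≡ 43 (mod 73), so λ ≡ 10.
  x = λ² - 22 - 39 = 100 - 61 ≡ 39; y = λ·(22 - 39) - 12 ≡ 37. → (39, 37)
10P: (39, 37) + (39, 36): same x and y₁ ≡ -y₂, so the sum is O.
10P = O, so the order is 10.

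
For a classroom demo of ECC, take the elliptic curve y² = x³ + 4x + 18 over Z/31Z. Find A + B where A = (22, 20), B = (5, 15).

(22, 20) + (5, 15). λ = (15 - 20)/(5 - 22) ≡ 26/14 mod 31. 14⁻¹ ≡ 20 (mod 31), so λ ≡ 24.
  x = λ² - 22 - 5 = 576 - 27 ≡ 22; y = λ·(22 - 22) - 20 ≡ 11. → (22, 11)

(22, 11)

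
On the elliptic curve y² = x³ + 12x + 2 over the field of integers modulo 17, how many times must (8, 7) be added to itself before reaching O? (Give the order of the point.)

10

2P: tangent at (8, 7): λ = (3·8² + 12)/(2·7) ≡ 0/14. 14⁻¹ ≡ 11 (mod 17) since 14·11 = 154 ≡ 1, so λ ≡ 0·11 ≡ 0.
  x = λ² - 8 - 8 = 0 - 16 ≡ 1; y = λ·(8 - 1) - 7 ≡ 10. → (1, 10)
3P: (1, 10) + (8, 7). λ = (7 - 10)/(8 - 1) ≡ 14/7 mod 17. 7⁻¹ ≡ 5 (mod 17), so λ ≡ 2.
  x = λ² - 1 - 8 = 4 - 9 ≡ 12; y = λ·(1 - 12) - 10 ≡ 2. → (12, 2)
4P: (12, 2) + (8, 7). λ = (7 - 2)/(8 - 12) ≡ 5/13 mod 17. 13⁻¹ ≡ 4 (mod 17), so λ ≡ 3.
  x = λ² - 12 - 8 = 9 - 20 ≡ 6; y = λ·(12 - 6) - 2 ≡ 16. → (6, 16)
5P: (6, 16) + (8, 7). λ = (7 - 16)/(8 - 6) ≡ 8/2 mod 17. 2⁻¹ ≡ 9 (mod 17), so λ ≡ 4.
  x = λ² - 6 - 8 = 16 - 14 ≡ 2; y = λ·(6 - 2) - 16 ≡ 0. → (2, 0)
6P: (2, 0) + (8, 7). λ = (7 - 0)/(8 - 2) ≡ 7/6 mod 17. 6⁻¹ ≡ 3 (mod 17) since 6·3 = 18 ≡ 1, so λ ≡ 4.
  x = λ² - 2 - 8 = 16 - 10 ≡ 6; y = λ·(2 - 6) - 0 ≡ 1. → (6, 1)
7P: (6, 1) + (8, 7). λ = (7 - 1)/(8 - 6) ≡ 6/2 mod 17. 2⁻¹ ≡ 9 (mod 17) since 2·9 = 18 ≡ 1, so λ ≡ 3.
  x = λ² - 6 - 8 = 9 - 14 ≡ 12; y = λ·(6 - 12) - 1 ≡ 15. → (12, 15)
8P: (12, 15) + (8, 7). λ = (7 - 15)/(8 - 12) ≡ 9/13 mod 17. 13⁻¹ ≡ 4 (mod 17), so λ ≡ 2.
  x = λ² - 12 - 8 = 4 - 20 ≡ 1; y = λ·(12 - 1) - 15 ≡ 7. → (1, 7)
9P: (1, 7) + (8, 7). λ = (7 - 7)/(8 - 1) ≡ 0/7 mod 17. 7⁻¹ ≡ 5 (mod 17), so λ ≡ 0.
  x = λ² - 1 - 8 = 0 - 9 ≡ 8; y = λ·(1 - 8) - 7 ≡ 10. → (8, 10)
10P: (8, 10) + (8, 7): same x and y₁ ≡ -y₂, so the sum is O.
10P = O, so the order is 10.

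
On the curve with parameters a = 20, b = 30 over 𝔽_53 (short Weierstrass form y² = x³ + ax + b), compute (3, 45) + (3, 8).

O

The two points share x = 3 and their y-coordinates satisfy 45 + 8 ≡ 0 (mod 53), so they are inverses. Their sum is the point at infinity.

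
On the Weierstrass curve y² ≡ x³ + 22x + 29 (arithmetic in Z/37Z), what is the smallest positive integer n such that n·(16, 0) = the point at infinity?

2

2P: (16, 0) + (16, 0): same x and y₁ ≡ -y₂, so the sum is the point at infinity.
2P = the point at infinity, so the order is 2.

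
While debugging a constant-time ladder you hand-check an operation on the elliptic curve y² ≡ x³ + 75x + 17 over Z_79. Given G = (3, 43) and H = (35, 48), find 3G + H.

First 3G:
Repeated addition: build up to 3G.
2G: tangent at (3, 43): λ = (3·3² + 75)/(2·43) ≡ 23/7. 7⁻¹ ≡ 34 (mod 79), so λ ≡ 23·34 ≡ 71.
  x = λ² - 3 - 3 = 5041 - 6 ≡ 58; y = λ·(3 - 58) - 43 ≡ 2. → (58, 2)
3G: (58, 2) + (3, 43). λ = (43 - 2)/(3 - 58) ≡ 41/24 mod 79. 24⁻¹ ≡ 56 (mod 79) since 24·56 = 1344 ≡ 1, so λ ≡ 5.
  x = λ² - 58 - 3 = 25 - 61 ≡ 43; y = λ·(58 - 43) - 2 ≡ 73. → (43, 73)
3G = (43, 73).
Finally 3G + H:
(43, 73) + (35, 48). λ = (48 - 73)/(35 - 43) ≡ 54/71 mod 79. 71⁻¹ ≡ 69 (mod 79), so λ ≡ 13.
  x = λ² - 43 - 35 = 169 - 78 ≡ 12; y = λ·(43 - 12) - 73 ≡ 14. → (12, 14)

(12, 14)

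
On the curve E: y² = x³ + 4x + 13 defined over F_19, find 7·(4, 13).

Write Q = (4, 13).
Repeated addition: build up to 7Q.
2Q: tangent at (4, 13): λ = (3·4² + 4)/(2·13) ≡ 14/7. 7⁻¹ ≡ 11 (mod 19) since 7·11 = 77 ≡ 1, so λ ≡ 14·11 ≡ 2.
  x = λ² - 4 - 4 = 4 - 8 ≡ 15; y = λ·(4 - 15) - 13 ≡ 3. → (15, 3)
3Q: (15, 3) + (4, 13). λ = (13 - 3)/(4 - 15) ≡ 10/8 mod 19. 8⁻¹ ≡ 12 (mod 19), so λ ≡ 6.
  x = λ² - 15 - 4 = 36 - 19 ≡ 17; y = λ·(15 - 17) - 3 ≡ 4. → (17, 4)
4Q: (17, 4) + (4, 13). λ = (13 - 4)/(4 - 17) ≡ 9/6 mod 19. 6⁻¹ ≡ 16 (mod 19) since 6·16 = 96 ≡ 1, so λ ≡ 11.
  x = λ² - 17 - 4 = 121 - 21 ≡ 5; y = λ·(17 - 5) - 4 ≡ 14. → (5, 14)
5Q: (5, 14) + (4, 13). λ = (13 - 14)/(4 - 5) ≡ 18/18 mod 19. 18⁻¹ ≡ 18 (mod 19), so λ ≡ 1.
  x = λ² - 5 - 4 = 1 - 9 ≡ 11; y = λ·(5 - 11) - 14 ≡ 18. → (11, 18)
6Q: (11, 18) + (4, 13). λ = (13 - 18)/(4 - 11) ≡ 14/12 mod 19. 12⁻¹ ≡ 8 (mod 19), so λ ≡ 17.
  x = λ² - 11 - 4 = 289 - 15 ≡ 8; y = λ·(11 - 8) - 18 ≡ 14. → (8, 14)
7Q: (8, 14) + (4, 13). λ = (13 - 14)/(4 - 8) ≡ 18/15 mod 19. 15⁻¹ ≡ 14 (mod 19), so λ ≡ 5.
  x = λ² - 8 - 4 = 25 - 12 ≡ 13; y = λ·(8 - 13) - 14 ≡ 18. → (13, 18)

(13, 18)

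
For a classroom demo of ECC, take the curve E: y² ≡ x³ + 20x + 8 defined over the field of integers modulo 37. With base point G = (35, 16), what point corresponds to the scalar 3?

(22, 12)

Repeated addition: build up to 3G.
2G: tangent at (35, 16): λ = (3·35² + 20)/(2·16) ≡ 32/32. 32⁻¹ ≡ 22 (mod 37) since 32·22 = 704 ≡ 1, so λ ≡ 32·22 ≡ 1.
  x = λ² - 35 - 35 = 1 - 70 ≡ 5; y = λ·(35 - 5) - 16 ≡ 14. → (5, 14)
3G: (5, 14) + (35, 16). λ = (16 - 14)/(35 - 5) ≡ 2/30 mod 37. 30⁻¹ ≡ 21 (mod 37) since 30·21 = 630 ≡ 1, so λ ≡ 5.
  x = λ² - 5 - 35 = 25 - 40 ≡ 22; y = λ·(5 - 22) - 14 ≡ 12. → (22, 12)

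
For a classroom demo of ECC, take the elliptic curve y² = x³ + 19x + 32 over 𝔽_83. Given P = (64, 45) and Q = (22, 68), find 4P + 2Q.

(5, 70)

First 4P:
Repeated addition: build up to 4P.
2P: tangent at (64, 45): λ = (3·64² + 19)/(2·45) ≡ 23/7. 7⁻¹ ≡ 12 (mod 83), so λ ≡ 23·12 ≡ 27.
  x = λ² - 64 - 64 = 729 - 128 ≡ 20; y = λ·(64 - 20) - 45 ≡ 64. → (20, 64)
3P: (20, 64) + (64, 45). λ = (45 - 64)/(64 - 20) ≡ 64/44 mod 83. 44⁻¹ ≡ 17 (mod 83) since 44·17 = 748 ≡ 1, so λ ≡ 9.
  x = λ² - 20 - 64 = 81 - 84 ≡ 80; y = λ·(20 - 80) - 64 ≡ 60. → (80, 60)
4P: (80, 60) + (64, 45). λ = (45 - 60)/(64 - 80) ≡ 68/67 mod 83. 67⁻¹ ≡ 57 (mod 83), so λ ≡ 58.
  x = λ² - 80 - 64 = 3364 - 144 ≡ 66; y = λ·(80 - 66) - 60 ≡ 5. → (66, 5)
4P = (66, 5).
Next 2Q:
Repeated addition: build up to 2Q.
2Q: tangent at (22, 68): λ = (3·22² + 19)/(2·68) ≡ 60/53. 53⁻¹ ≡ 47 (mod 83) since 53·47 = 2491 ≡ 1, so λ ≡ 60·47 ≡ 81.
  x = λ² - 22 - 22 = 6561 - 44 ≡ 43; y = λ·(22 - 43) - 68 ≡ 57. → (43, 57)
2Q = (43, 57).
Finally 4P + 2Q:
(66, 5) + (43, 57). λ = (57 - 5)/(43 - 66) ≡ 52/60 mod 83. 60⁻¹ ≡ 18 (mod 83), so λ ≡ 23.
  x = λ² - 66 - 43 = 529 - 109 ≡ 5; y = λ·(66 - 5) - 5 ≡ 70. → (5, 70)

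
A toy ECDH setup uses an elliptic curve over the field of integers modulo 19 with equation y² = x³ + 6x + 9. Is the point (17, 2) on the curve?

no

y² = 2² ≡ 4; x³ + 6x + 9 = 5024 ≡ 8 (mod 19). 4 ≠ 8.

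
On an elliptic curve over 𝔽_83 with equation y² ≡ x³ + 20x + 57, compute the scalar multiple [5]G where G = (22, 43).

(82, 6)

Repeated addition: build up to 5G.
2G: tangent at (22, 43): λ = (3·22² + 20)/(2·43) ≡ 61/3. 3⁻¹ ≡ 28 (mod 83) since 3·28 = 84 ≡ 1, so λ ≡ 61·28 ≡ 48.
  x = λ² - 22 - 22 = 2304 - 44 ≡ 19; y = λ·(22 - 19) - 43 ≡ 18. → (19, 18)
3G: (19, 18) + (22, 43). λ = (43 - 18)/(22 - 19) ≡ 25/3 mod 83. 3⁻¹ ≡ 28 (mod 83) since 3·28 = 84 ≡ 1, so λ ≡ 36.
  x = λ² - 19 - 22 = 1296 - 41 ≡ 10; y = λ·(19 - 10) - 18 ≡ 57. → (10, 57)
4G: (10, 57) + (22, 43). λ = (43 - 57)/(22 - 10) ≡ 69/12 mod 83. 12⁻¹ ≡ 7 (mod 83) since 12·7 = 84 ≡ 1, so λ ≡ 68.
  x = λ² - 10 - 22 = 4624 - 32 ≡ 27; y = λ·(10 - 27) - 57 ≡ 32. → (27, 32)
5G: (27, 32) + (22, 43). λ = (43 - 32)/(22 - 27) ≡ 11/78 mod 83. 78⁻¹ ≡ 33 (mod 83) since 78·33 = 2574 ≡ 1, so λ ≡ 31.
  x = λ² - 27 - 22 = 961 - 49 ≡ 82; y = λ·(27 - 82) - 32 ≡ 6. → (82, 6)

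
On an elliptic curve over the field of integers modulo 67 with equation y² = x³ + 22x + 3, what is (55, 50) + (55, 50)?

tangent at (55, 50): λ = (3·55² + 22)/(2·50) ≡ 52/33. 33⁻¹ ≡ 65 (mod 67) since 33·65 = 2145 ≡ 1, so λ ≡ 52·65 ≡ 30.
  x = λ² - 55 - 55 = 900 - 110 ≡ 53; y = λ·(55 - 53) - 50 ≡ 10. → (53, 10)

(53, 10)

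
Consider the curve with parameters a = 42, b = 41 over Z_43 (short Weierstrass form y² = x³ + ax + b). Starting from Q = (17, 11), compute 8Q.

(23, 4)

Repeated addition: build up to 8Q.
2Q: tangent at (17, 11): λ = (3·17² + 42)/(2·11) ≡ 6/22. 22⁻¹ ≡ 2 (mod 43) since 22·2 = 44 ≡ 1, so λ ≡ 6·2 ≡ 12.
  x = λ² - 17 - 17 = 144 - 34 ≡ 24; y = λ·(17 - 24) - 11 ≡ 34. → (24, 34)
3Q: (24, 34) + (17, 11). λ = (11 - 34)/(17 - 24) ≡ 20/36 mod 43. 36⁻¹ ≡ 6 (mod 43), so λ ≡ 34.
  x = λ² - 24 - 17 = 1156 - 41 ≡ 40; y = λ·(24 - 40) - 34 ≡ 24. → (40, 24)
4Q: (40, 24) + (17, 11). λ = (11 - 24)/(17 - 40) ≡ 30/20 mod 43. 20⁻¹ ≡ 28 (mod 43) since 20·28 = 560 ≡ 1, so λ ≡ 23.
  x = λ² - 40 - 17 = 529 - 57 ≡ 42; y = λ·(40 - 42) - 24 ≡ 16. → (42, 16)
5Q: (42, 16) + (17, 11). λ = (11 - 16)/(17 - 42) ≡ 38/18 mod 43. 18⁻¹ ≡ 12 (mod 43) since 18·12 = 216 ≡ 1, so λ ≡ 26.
  x = λ² - 42 - 17 = 676 - 59 ≡ 15; y = λ·(42 - 15) - 16 ≡ 41. → (15, 41)
6Q: (15, 41) + (17, 11). λ = (11 - 41)/(17 - 15) ≡ 13/2 mod 43. 2⁻¹ ≡ 22 (mod 43), so λ ≡ 28.
  x = λ² - 15 - 17 = 784 - 32 ≡ 21; y = λ·(15 - 21) - 41 ≡ 6. → (21, 6)
7Q: (21, 6) + (17, 11). λ = (11 - 6)/(17 - 21) ≡ 5/39 mod 43. 39⁻¹ ≡ 32 (mod 43), so λ ≡ 31.
  x = λ² - 21 - 17 = 961 - 38 ≡ 20; y = λ·(21 - 20) - 6 ≡ 25. → (20, 25)
8Q: (20, 25) + (17, 11). λ = (11 - 25)/(17 - 20) ≡ 29/40 mod 43. 40⁻¹ ≡ 14 (mod 43) since 40·14 = 560 ≡ 1, so λ ≡ 19.
  x = λ² - 20 - 17 = 361 - 37 ≡ 23; y = λ·(20 - 23) - 25 ≡ 4. → (23, 4)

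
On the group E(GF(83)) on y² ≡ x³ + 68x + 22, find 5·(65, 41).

Write P = (65, 41).
Double-and-add on 5 = (101)₂. Start with P = (65, 41) for the leading 1-bit.
double: tangent at (65, 41): λ = (3·65² + 68)/(2·41) ≡ 44/82. 82⁻¹ ≡ 82 (mod 83), so λ ≡ 44·82 ≡ 39.
  x = λ² - 65 - 65 = 1521 - 130 ≡ 63; y = λ·(65 - 63) - 41 ≡ 37. → (63, 37)
double: tangent at (63, 37): λ = (3·63² + 68)/(2·37) ≡ 23/74. 74⁻¹ ≡ 46 (mod 83), so λ ≡ 23·46 ≡ 62.
  x = λ² - 63 - 63 = 3844 - 126 ≡ 66; y = λ·(63 - 66) - 37 ≡ 26. → (66, 26)
add P: (66, 26) + (65, 41). λ = (41 - 26)/(65 - 66) ≡ 15/82 mod 83. 82⁻¹ ≡ 82 (mod 83), so λ ≡ 68.
  x = λ² - 66 - 65 = 4624 - 131 ≡ 11; y = λ·(66 - 11) - 26 ≡ 62. → (11, 62)

(11, 62)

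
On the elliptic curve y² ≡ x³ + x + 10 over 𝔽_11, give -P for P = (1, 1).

-(1, 1) = (1, -1 mod 11) = (1, 10).

(1, 10)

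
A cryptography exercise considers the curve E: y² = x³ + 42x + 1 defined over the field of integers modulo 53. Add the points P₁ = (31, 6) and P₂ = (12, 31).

(27, 25)

(31, 6) + (12, 31). λ = (31 - 6)/(12 - 31) ≡ 25/34 mod 53. 34⁻¹ ≡ 39 (mod 53), so λ ≡ 21.
  x = λ² - 31 - 12 = 441 - 43 ≡ 27; y = λ·(31 - 27) - 6 ≡ 25. → (27, 25)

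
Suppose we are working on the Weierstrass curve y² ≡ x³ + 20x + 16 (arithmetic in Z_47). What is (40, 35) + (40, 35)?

tangent at (40, 35): λ = (3·40² + 20)/(2·35) ≡ 26/23. 23⁻¹ ≡ 45 (mod 47), so λ ≡ 26·45 ≡ 42.
  x = λ² - 40 - 40 = 1764 - 80 ≡ 39; y = λ·(40 - 39) - 35 ≡ 7. → (39, 7)

(39, 7)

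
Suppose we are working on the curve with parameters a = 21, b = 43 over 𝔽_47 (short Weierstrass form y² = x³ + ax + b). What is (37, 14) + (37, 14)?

tangent at (37, 14): λ = (3·37² + 21)/(2·14) ≡ 39/28. 28⁻¹ ≡ 42 (mod 47), so λ ≡ 39·42 ≡ 40.
  x = λ² - 37 - 37 = 1600 - 74 ≡ 22; y = λ·(37 - 22) - 14 ≡ 22. → (22, 22)

(22, 22)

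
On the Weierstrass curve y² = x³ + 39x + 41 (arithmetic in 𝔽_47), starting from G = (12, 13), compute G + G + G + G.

Double-and-add on 4 = (100)₂. Start with G = (12, 13) for the leading 1-bit.
double: tangent at (12, 13): λ = (3·12² + 39)/(2·13) ≡ 1/26. 26⁻¹ ≡ 38 (mod 47) since 26·38 = 988 ≡ 1, so λ ≡ 1·38 ≡ 38.
  x = λ² - 12 - 12 = 1444 - 24 ≡ 10; y = λ·(12 - 10) - 13 ≡ 16. → (10, 16)
double: tangent at (10, 16): λ = (3·10² + 39)/(2·16) ≡ 10/32. 32⁻¹ ≡ 25 (mod 47) since 32·25 = 800 ≡ 1, so λ ≡ 10·25 ≡ 15.
  x = λ² - 10 - 10 = 225 - 20 ≡ 17; y = λ·(10 - 17) - 16 ≡ 20. → (17, 20)

(17, 20)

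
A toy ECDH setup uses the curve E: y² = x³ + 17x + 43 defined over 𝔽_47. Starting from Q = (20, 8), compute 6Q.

Double-and-add on 6 = (110)₂. Start with Q = (20, 8) for the leading 1-bit.
double: tangent at (20, 8): λ = (3·20² + 17)/(2·8) ≡ 42/16. 16⁻¹ ≡ 3 (mod 47) since 16·3 = 48 ≡ 1, so λ ≡ 42·3 ≡ 32.
  x = λ² - 20 - 20 = 1024 - 40 ≡ 44; y = λ·(20 - 44) - 8 ≡ 23. → (44, 23)
add Q: (44, 23) + (20, 8). λ = (8 - 23)/(20 - 44) ≡ 32/23 mod 47. 23⁻¹ ≡ 45 (mod 47), so λ ≡ 30.
  x = λ² - 44 - 20 = 900 - 64 ≡ 37; y = λ·(44 - 37) - 23 ≡ 46. → (37, 46)
double: tangent at (37, 46): λ = (3·37² + 17)/(2·46) ≡ 35/45. 45⁻¹ ≡ 23 (mod 47) since 45·23 = 1035 ≡ 1, so λ ≡ 35·23 ≡ 6.
  x = λ² - 37 - 37 = 36 - 74 ≡ 9; y = λ·(37 - 9) - 46 ≡ 28. → (9, 28)

(9, 28)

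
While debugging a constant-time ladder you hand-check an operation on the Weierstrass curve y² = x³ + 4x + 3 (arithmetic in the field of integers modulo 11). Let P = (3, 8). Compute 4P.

Repeated addition: build up to 4P.
2P: tangent at (3, 8): λ = (3·3² + 4)/(2·8) ≡ 9/5. 5⁻¹ ≡ 9 (mod 11) since 5·9 = 45 ≡ 1, so λ ≡ 9·9 ≡ 4.
  x = λ² - 3 - 3 = 16 - 6 ≡ 10; y = λ·(3 - 10) - 8 ≡ 8. → (10, 8)
3P: (10, 8) + (3, 8). λ = (8 - 8)/(3 - 10) ≡ 0/4 mod 11. 4⁻¹ ≡ 3 (mod 11), so λ ≡ 0.
  x = λ² - 10 - 3 = 0 - 13 ≡ 9; y = λ·(10 - 9) - 8 ≡ 3. → (9, 3)
4P: (9, 3) + (3, 8). λ = (8 - 3)/(3 - 9) ≡ 5/5 mod 11. 5⁻¹ ≡ 9 (mod 11) since 5·9 = 45 ≡ 1, so λ ≡ 1.
  x = λ² - 9 - 3 = 1 - 12 ≡ 0; y = λ·(9 - 0) - 3 ≡ 6. → (0, 6)

(0, 6)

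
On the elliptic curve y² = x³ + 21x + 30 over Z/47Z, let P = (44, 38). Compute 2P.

tangent at (44, 38): λ = (3·44² + 21)/(2·38) ≡ 1/29. 29⁻¹ ≡ 13 (mod 47), so λ ≡ 1·13 ≡ 13.
  x = λ² - 44 - 44 = 169 - 88 ≡ 34; y = λ·(44 - 34) - 38 ≡ 45. → (34, 45)

(34, 45)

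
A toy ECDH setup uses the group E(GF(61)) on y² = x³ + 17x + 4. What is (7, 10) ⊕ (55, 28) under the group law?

(7, 10) + (55, 28). λ = (28 - 10)/(55 - 7) ≡ 18/48 mod 61. 48⁻¹ ≡ 14 (mod 61), so λ ≡ 8.
  x = λ² - 7 - 55 = 64 - 62 ≡ 2; y = λ·(7 - 2) - 10 ≡ 30. → (2, 30)

(2, 30)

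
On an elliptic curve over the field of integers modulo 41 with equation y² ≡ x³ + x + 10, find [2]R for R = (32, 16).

(14, 29)

tangent at (32, 16): λ = (3·32² + 1)/(2·16) ≡ 39/32. 32⁻¹ ≡ 9 (mod 41), so λ ≡ 39·9 ≡ 23.
  x = λ² - 32 - 32 = 529 - 64 ≡ 14; y = λ·(32 - 14) - 16 ≡ 29. → (14, 29)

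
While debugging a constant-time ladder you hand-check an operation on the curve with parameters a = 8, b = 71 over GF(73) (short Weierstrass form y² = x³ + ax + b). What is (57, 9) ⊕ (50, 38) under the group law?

(7, 55)

(57, 9) + (50, 38). λ = (38 - 9)/(50 - 57) ≡ 29/66 mod 73. 66⁻¹ ≡ 52 (mod 73), so λ ≡ 48.
  x = λ² - 57 - 50 = 2304 - 107 ≡ 7; y = λ·(57 - 7) - 9 ≡ 55. → (7, 55)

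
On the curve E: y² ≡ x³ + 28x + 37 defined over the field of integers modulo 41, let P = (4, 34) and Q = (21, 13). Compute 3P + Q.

First 3P:
Repeated addition: build up to 3P.
2P: tangent at (4, 34): λ = (3·4² + 28)/(2·34) ≡ 35/27. 27⁻¹ ≡ 38 (mod 41) since 27·38 = 1026 ≡ 1, so λ ≡ 35·38 ≡ 18.
  x = λ² - 4 - 4 = 324 - 8 ≡ 29; y = λ·(4 - 29) - 34 ≡ 8. → (29, 8)
3P: (29, 8) + (4, 34). λ = (34 - 8)/(4 - 29) ≡ 26/16 mod 41. 16⁻¹ ≡ 18 (mod 41) since 16·18 = 288 ≡ 1, so λ ≡ 17.
  x = λ² - 29 - 4 = 289 - 33 ≡ 10; y = λ·(29 - 10) - 8 ≡ 28. → (10, 28)
3P = (10, 28).
Finally 3P + Q:
(10, 28) + (21, 13). λ = (13 - 28)/(21 - 10) ≡ 26/11 mod 41. 11⁻¹ ≡ 15 (mod 41), so λ ≡ 21.
  x = λ² - 10 - 21 = 441 - 31 ≡ 0; y = λ·(10 - 0) - 28 ≡ 18. → (0, 18)

(0, 18)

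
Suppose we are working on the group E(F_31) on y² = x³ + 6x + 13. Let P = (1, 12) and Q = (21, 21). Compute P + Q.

(13, 26)

(1, 12) + (21, 21). λ = (21 - 12)/(21 - 1) ≡ 9/20 mod 31. 20⁻¹ ≡ 14 (mod 31) since 20·14 = 280 ≡ 1, so λ ≡ 2.
  x = λ² - 1 - 21 = 4 - 22 ≡ 13; y = λ·(1 - 13) - 12 ≡ 26. → (13, 26)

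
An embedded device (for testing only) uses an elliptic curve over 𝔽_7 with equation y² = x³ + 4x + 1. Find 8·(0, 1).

(4, 2)

Write G = (0, 1).
Double-and-add on 8 = (1000)₂. Start with G = (0, 1) for the leading 1-bit.
double: tangent at (0, 1): λ = (3·0² + 4)/(2·1) ≡ 4/2. 2⁻¹ ≡ 4 (mod 7), so λ ≡ 4·4 ≡ 2.
  x = λ² - 0 - 0 = 4 - 0 ≡ 4; y = λ·(0 - 4) - 1 ≡ 5. → (4, 5)
double: tangent at (4, 5): λ = (3·4² + 4)/(2·5) ≡ 3/3. 3⁻¹ ≡ 5 (mod 7), so λ ≡ 3·5 ≡ 1.
  x = λ² - 4 - 4 = 1 - 8 ≡ 0; y = λ·(4 - 0) - 5 ≡ 6. → (0, 6)
double: tangent at (0, 6): λ = (3·0² + 4)/(2·6) ≡ 4/5. 5⁻¹ ≡ 3 (mod 7) since 5·3 = 15 ≡ 1, so λ ≡ 4·3 ≡ 5.
  x = λ² - 0 - 0 = 25 - 0 ≡ 4; y = λ·(0 - 4) - 6 ≡ 2. → (4, 2)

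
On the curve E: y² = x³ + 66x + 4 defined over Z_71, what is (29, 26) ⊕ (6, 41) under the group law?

(29, 26) + (6, 41). λ = (41 - 26)/(6 - 29) ≡ 15/48 mod 71. 48⁻¹ ≡ 37 (mod 71), so λ ≡ 58.
  x = λ² - 29 - 6 = 3364 - 35 ≡ 63; y = λ·(29 - 63) - 26 ≡ 61. → (63, 61)

(63, 61)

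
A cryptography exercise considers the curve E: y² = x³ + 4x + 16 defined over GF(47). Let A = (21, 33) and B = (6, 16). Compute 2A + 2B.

First 2A:
Repeated addition: build up to 2A.
2A: tangent at (21, 33): λ = (3·21² + 4)/(2·33) ≡ 11/19. 19⁻¹ ≡ 5 (mod 47), so λ ≡ 11·5 ≡ 8.
  x = λ² - 21 - 21 = 64 - 42 ≡ 22; y = λ·(21 - 22) - 33 ≡ 6. → (22, 6)
2A = (22, 6).
Next 2B:
Repeated addition: build up to 2B.
2B: tangent at (6, 16): λ = (3·6² + 4)/(2·16) ≡ 18/32. 32⁻¹ ≡ 25 (mod 47), so λ ≡ 18·25 ≡ 27.
  x = λ² - 6 - 6 = 729 - 12 ≡ 12; y = λ·(6 - 12) - 16 ≡ 10. → (12, 10)
2B = (12, 10).
Finally 2A + 2B:
(22, 6) + (12, 10). λ = (10 - 6)/(12 - 22) ≡ 4/37 mod 47. 37⁻¹ ≡ 14 (mod 47), so λ ≡ 9.
  x = λ² - 22 - 12 = 81 - 34 ≡ 0; y = λ·(22 - 0) - 6 ≡ 4. → (0, 4)

(0, 4)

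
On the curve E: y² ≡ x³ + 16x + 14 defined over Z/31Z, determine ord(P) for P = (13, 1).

2P: tangent at (13, 1): λ = (3·13² + 16)/(2·1) ≡ 27/2. 2⁻¹ ≡ 16 (mod 31), so λ ≡ 27·16 ≡ 29.
  x = λ² - 13 - 13 = 841 - 26 ≡ 9; y = λ·(13 - 9) - 1 ≡ 22. → (9, 22)
3P: (9, 22) + (13, 1). λ = (1 - 22)/(13 - 9) ≡ 10/4 mod 31. 4⁻¹ ≡ 8 (mod 31) since 4·8 = 32 ≡ 1, so λ ≡ 18.
  x = λ² - 9 - 13 = 324 - 22 ≡ 23; y = λ·(9 - 23) - 22 ≡ 5. → (23, 5)
4P: (23, 5) + (13, 1). λ = (1 - 5)/(13 - 23) ≡ 27/21 mod 31. 21⁻¹ ≡ 3 (mod 31), so λ ≡ 19.
  x = λ² - 23 - 13 = 361 - 36 ≡ 15; y = λ·(23 - 15) - 5 ≡ 23. → (15, 23)
5P: (15, 23) + (13, 1). λ = (1 - 23)/(13 - 15) ≡ 9/29 mod 31. 29⁻¹ ≡ 15 (mod 31), so λ ≡ 11.
  x = λ² - 15 - 13 = 121 - 28 ≡ 0; y = λ·(15 - 0) - 23 ≡ 18. → (0, 18)
6P: (0, 18) + (13, 1). λ = (1 - 18)/(13 - 0) ≡ 14/13 mod 31. 13⁻¹ ≡ 12 (mod 31) since 13·12 = 156 ≡ 1, so λ ≡ 13.
  x = λ² - 0 - 13 = 169 - 13 ≡ 1; y = λ·(0 - 1) - 18 ≡ 0. → (1, 0)
7P: (1, 0) + (13, 1). λ = (1 - 0)/(13 - 1) ≡ 1/12 mod 31. 12⁻¹ ≡ 13 (mod 31), so λ ≡ 13.
  x = λ² - 1 - 13 = 169 - 14 ≡ 0; y = λ·(1 - 0) - 0 ≡ 13. → (0, 13)
8P: (0, 13) + (13, 1). λ = (1 - 13)/(13 - 0) ≡ 19/13 mod 31. 13⁻¹ ≡ 12 (mod 31) since 13·12 = 156 ≡ 1, so λ ≡ 11.
  x = λ² - 0 - 13 = 121 - 13 ≡ 15; y = λ·(0 - 15) - 13 ≡ 8. → (15, 8)
9P: (15, 8) + (13, 1). λ = (1 - 8)/(13 - 15) ≡ 24/29 mod 31. 29⁻¹ ≡ 15 (mod 31) since 29·15 = 435 ≡ 1, so λ ≡ 19.
  x = λ² - 15 - 13 = 361 - 28 ≡ 23; y = λ·(15 - 23) - 8 ≡ 26. → (23, 26)
10P: (23, 26) + (13, 1). λ = (1 - 26)/(13 - 23) ≡ 6/21 mod 31. 21⁻¹ ≡ 3 (mod 31) since 21·3 = 63 ≡ 1, so λ ≡ 18.
  x = λ² - 23 - 13 = 324 - 36 ≡ 9; y = λ·(23 - 9) - 26 ≡ 9. → (9, 9)
11P: (9, 9) + (13, 1). λ = (1 - 9)/(13 - 9) ≡ 23/4 mod 31. 4⁻¹ ≡ 8 (mod 31), so λ ≡ 29.
  x = λ² - 9 - 13 = 841 - 22 ≡ 13; y = λ·(9 - 13) - 9 ≡ 30. → (13, 30)
12P: (13, 30) + (13, 1): same x and y₁ ≡ -y₂, so the sum is the point at infinity.
12P = the point at infinity, so the order is 12.

12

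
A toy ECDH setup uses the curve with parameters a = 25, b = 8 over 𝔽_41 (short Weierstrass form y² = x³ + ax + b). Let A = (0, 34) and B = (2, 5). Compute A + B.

(0, 34) + (2, 5). λ = (5 - 34)/(2 - 0) ≡ 12/2 mod 41. 2⁻¹ ≡ 21 (mod 41), so λ ≡ 6.
  x = λ² - 0 - 2 = 36 - 2 ≡ 34; y = λ·(0 - 34) - 34 ≡ 8. → (34, 8)

(34, 8)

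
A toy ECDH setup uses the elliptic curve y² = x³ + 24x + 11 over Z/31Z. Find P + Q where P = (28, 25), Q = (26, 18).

(28, 6)

(28, 25) + (26, 18). λ = (18 - 25)/(26 - 28) ≡ 24/29 mod 31. 29⁻¹ ≡ 15 (mod 31), so λ ≡ 19.
  x = λ² - 28 - 26 = 361 - 54 ≡ 28; y = λ·(28 - 28) - 25 ≡ 6. → (28, 6)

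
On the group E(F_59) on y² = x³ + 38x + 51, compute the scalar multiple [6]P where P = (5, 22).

Repeated addition: build up to 6P.
2P: tangent at (5, 22): λ = (3·5² + 38)/(2·22) ≡ 54/44. 44⁻¹ ≡ 55 (mod 59), so λ ≡ 54·55 ≡ 20.
  x = λ² - 5 - 5 = 400 - 10 ≡ 36; y = λ·(5 - 36) - 22 ≡ 7. → (36, 7)
3P: (36, 7) + (5, 22). λ = (22 - 7)/(5 - 36) ≡ 15/28 mod 59. 28⁻¹ ≡ 19 (mod 59) since 28·19 = 532 ≡ 1, so λ ≡ 49.
  x = λ² - 36 - 5 = 2401 - 41 ≡ 0; y = λ·(36 - 0) - 7 ≡ 46. → (0, 46)
4P: (0, 46) + (5, 22). λ = (22 - 46)/(5 - 0) ≡ 35/5 mod 59. 5⁻¹ ≡ 12 (mod 59), so λ ≡ 7.
  x = λ² - 0 - 5 = 49 - 5 ≡ 44; y = λ·(0 - 44) - 46 ≡ 0. → (44, 0)
5P: (44, 0) + (5, 22). λ = (22 - 0)/(5 - 44) ≡ 22/20 mod 59. 20⁻¹ ≡ 3 (mod 59) since 20·3 = 60 ≡ 1, so λ ≡ 7.
  x = λ² - 44 - 5 = 49 - 49 ≡ 0; y = λ·(44 - 0) - 0 ≡ 13. → (0, 13)
6P: (0, 13) + (5, 22). λ = (22 - 13)/(5 - 0) ≡ 9/5 mod 59. 5⁻¹ ≡ 12 (mod 59) since 5·12 = 60 ≡ 1, so λ ≡ 49.
  x = λ² - 0 - 5 = 2401 - 5 ≡ 36; y = λ·(0 - 36) - 13 ≡ 52. → (36, 52)

(36, 52)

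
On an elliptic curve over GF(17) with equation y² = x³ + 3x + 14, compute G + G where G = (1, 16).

tangent at (1, 16): λ = (3·1² + 3)/(2·16) ≡ 6/15. 15⁻¹ ≡ 8 (mod 17), so λ ≡ 6·8 ≡ 14.
  x = λ² - 1 - 1 = 196 - 2 ≡ 7; y = λ·(1 - 7) - 16 ≡ 2. → (7, 2)

(7, 2)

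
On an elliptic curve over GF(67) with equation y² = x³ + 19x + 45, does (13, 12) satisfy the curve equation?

yes

y² = 12² ≡ 10; x³ + 19x + 45 = 2489 ≡ 10 (mod 67). 10 = 10.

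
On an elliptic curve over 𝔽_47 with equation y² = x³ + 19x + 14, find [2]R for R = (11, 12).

(28, 19)

tangent at (11, 12): λ = (3·11² + 19)/(2·12) ≡ 6/24. 24⁻¹ ≡ 2 (mod 47) since 24·2 = 48 ≡ 1, so λ ≡ 6·2 ≡ 12.
  x = λ² - 11 - 11 = 144 - 22 ≡ 28; y = λ·(11 - 28) - 12 ≡ 19. → (28, 19)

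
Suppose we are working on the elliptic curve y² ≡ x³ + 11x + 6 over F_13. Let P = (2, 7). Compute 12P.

Repeated addition: build up to 12P.
2P: tangent at (2, 7): λ = (3·2² + 11)/(2·7) ≡ 10/1. 1⁻¹ ≡ 1 (mod 13) since 1·1 = 1 ≡ 1, so λ ≡ 10·1 ≡ 10.
  x = λ² - 2 - 2 = 100 - 4 ≡ 5; y = λ·(2 - 5) - 7 ≡ 2. → (5, 2)
3P: (5, 2) + (2, 7). λ = (7 - 2)/(2 - 5) ≡ 5/10 mod 13. 10⁻¹ ≡ 4 (mod 13) since 10·4 = 40 ≡ 1, so λ ≡ 7.
  x = λ² - 5 - 2 = 49 - 7 ≡ 3; y = λ·(5 - 3) - 2 ≡ 12. → (3, 12)
4P: (3, 12) + (2, 7). λ = (7 - 12)/(2 - 3) ≡ 8/12 mod 13. 12⁻¹ ≡ 12 (mod 13) since 12·12 = 144 ≡ 1, so λ ≡ 5.
  x = λ² - 3 - 2 = 25 - 5 ≡ 7; y = λ·(3 - 7) - 12 ≡ 7. → (7, 7)
5P: (7, 7) + (2, 7). λ = (7 - 7)/(2 - 7) ≡ 0/8 mod 13. 8⁻¹ ≡ 5 (mod 13) since 8·5 = 40 ≡ 1, so λ ≡ 0.
  x = λ² - 7 - 2 = 0 - 9 ≡ 4; y = λ·(7 - 4) - 7 ≡ 6. → (4, 6)
6P: (4, 6) + (2, 7). λ = (7 - 6)/(2 - 4) ≡ 1/11 mod 13. 11⁻¹ ≡ 6 (mod 13), so λ ≡ 6.
  x = λ² - 4 - 2 = 36 - 6 ≡ 4; y = λ·(4 - 4) - 6 ≡ 7. → (4, 7)
7P: (4, 7) + (2, 7). λ = (7 - 7)/(2 - 4) ≡ 0/11 mod 13. 11⁻¹ ≡ 6 (mod 13), so λ ≡ 0.
  x = λ² - 4 - 2 = 0 - 6 ≡ 7; y = λ·(4 - 7) - 7 ≡ 6. → (7, 6)
8P: (7, 6) + (2, 7). λ = (7 - 6)/(2 - 7) ≡ 1/8 mod 13. 8⁻¹ ≡ 5 (mod 13), so λ ≡ 5.
  x = λ² - 7 - 2 = 25 - 9 ≡ 3; y = λ·(7 - 3) - 6 ≡ 1. → (3, 1)
9P: (3, 1) + (2, 7). λ = (7 - 1)/(2 - 3) ≡ 6/12 mod 13. 12⁻¹ ≡ 12 (mod 13), so λ ≡ 7.
  x = λ² - 3 - 2 = 49 - 5 ≡ 5; y = λ·(3 - 5) - 1 ≡ 11. → (5, 11)
10P: (5, 11) + (2, 7). λ = (7 - 11)/(2 - 5) ≡ 9/10 mod 13. 10⁻¹ ≡ 4 (mod 13), so λ ≡ 10.
  x = λ² - 5 - 2 = 100 - 7 ≡ 2; y = λ·(5 - 2) - 11 ≡ 6. → (2, 6)
11P: (2, 6) + (2, 7): same x and y₁ ≡ -y₂, so the sum is the point at infinity.
12P: the point at infinity + (2, 7) = (2, 7) (identity).

(2, 7)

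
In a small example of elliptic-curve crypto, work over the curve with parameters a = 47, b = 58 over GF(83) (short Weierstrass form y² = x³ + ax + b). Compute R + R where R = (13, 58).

(22, 55)

tangent at (13, 58): λ = (3·13² + 47)/(2·58) ≡ 56/33. 33⁻¹ ≡ 78 (mod 83), so λ ≡ 56·78 ≡ 52.
  x = λ² - 13 - 13 = 2704 - 26 ≡ 22; y = λ·(13 - 22) - 58 ≡ 55. → (22, 55)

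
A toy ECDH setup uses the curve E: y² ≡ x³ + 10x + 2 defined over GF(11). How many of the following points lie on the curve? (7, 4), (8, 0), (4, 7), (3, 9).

(7, 4): 4² ≡ 5, rhs ≡ 8 → off.
(8, 0): 0² ≡ 0, rhs ≡ 0 → on.
(4, 7): 7² ≡ 5, rhs ≡ 7 → off.
(3, 9): 9² ≡ 4, rhs ≡ 4 → on.

2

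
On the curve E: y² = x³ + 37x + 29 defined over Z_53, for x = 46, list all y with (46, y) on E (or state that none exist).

13, 40

x³ + 37x + 29 = 99067 ≡ 10 (mod 53).
Square roots of 10 mod 53: 13 and 40 (since 13² = 169 ≡ 10).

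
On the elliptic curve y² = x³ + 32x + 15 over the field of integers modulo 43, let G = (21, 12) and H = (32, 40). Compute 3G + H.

First 3G:
Repeated addition: build up to 3G.
2G: tangent at (21, 12): λ = (3·21² + 32)/(2·12) ≡ 22/24. 24⁻¹ ≡ 9 (mod 43) since 24·9 = 216 ≡ 1, so λ ≡ 22·9 ≡ 26.
  x = λ² - 21 - 21 = 676 - 42 ≡ 32; y = λ·(21 - 32) - 12 ≡ 3. → (32, 3)
3G: (32, 3) + (21, 12). λ = (12 - 3)/(21 - 32) ≡ 9/32 mod 43. 32⁻¹ ≡ 39 (mod 43), so λ ≡ 7.
  x = λ² - 32 - 21 = 49 - 53 ≡ 39; y = λ·(32 - 39) - 3 ≡ 34. → (39, 34)
3G = (39, 34).
Finally 3G + H:
(39, 34) + (32, 40). λ = (40 - 34)/(32 - 39) ≡ 6/36 mod 43. 36⁻¹ ≡ 6 (mod 43), so λ ≡ 36.
  x = λ² - 39 - 32 = 1296 - 71 ≡ 21; y = λ·(39 - 21) - 34 ≡ 12. → (21, 12)

(21, 12)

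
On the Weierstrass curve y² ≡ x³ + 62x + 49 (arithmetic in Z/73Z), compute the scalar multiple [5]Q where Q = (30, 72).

Repeated addition: build up to 5Q.
2Q: tangent at (30, 72): λ = (3·30² + 62)/(2·72) ≡ 61/71. 71⁻¹ ≡ 36 (mod 73) since 71·36 = 2556 ≡ 1, so λ ≡ 61·36 ≡ 6.
  x = λ² - 30 - 30 = 36 - 60 ≡ 49; y = λ·(30 - 49) - 72 ≡ 33. → (49, 33)
3Q: (49, 33) + (30, 72). λ = (72 - 33)/(30 - 49) ≡ 39/54 mod 73. 54⁻¹ ≡ 23 (mod 73), so λ ≡ 21.
  x = λ² - 49 - 30 = 441 - 79 ≡ 70; y = λ·(49 - 70) - 33 ≡ 37. → (70, 37)
4Q: (70, 37) + (30, 72). λ = (72 - 37)/(30 - 70) ≡ 35/33 mod 73. 33⁻¹ ≡ 31 (mod 73) since 33·31 = 1023 ≡ 1, so λ ≡ 63.
  x = λ² - 70 - 30 = 3969 - 100 ≡ 0; y = λ·(70 - 0) - 37 ≡ 66. → (0, 66)
5Q: (0, 66) + (30, 72). λ = (72 - 66)/(30 - 0) ≡ 6/30 mod 73. 30⁻¹ ≡ 56 (mod 73), so λ ≡ 44.
  x = λ² - 0 - 30 = 1936 - 30 ≡ 8; y = λ·(0 - 8) - 66 ≡ 20. → (8, 20)

(8, 20)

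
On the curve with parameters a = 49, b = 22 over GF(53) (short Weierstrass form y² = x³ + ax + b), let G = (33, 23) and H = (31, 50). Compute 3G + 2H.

First 3G:
Repeated addition: build up to 3G.
2G: tangent at (33, 23): λ = (3·33² + 49)/(2·23) ≡ 30/46. 46⁻¹ ≡ 15 (mod 53) since 46·15 = 690 ≡ 1, so λ ≡ 30·15 ≡ 26.
  x = λ² - 33 - 33 = 676 - 66 ≡ 27; y = λ·(33 - 27) - 23 ≡ 27. → (27, 27)
3G: (27, 27) + (33, 23). λ = (23 - 27)/(33 - 27) ≡ 49/6 mod 53. 6⁻¹ ≡ 9 (mod 53), so λ ≡ 17.
  x = λ² - 27 - 33 = 289 - 60 ≡ 17; y = λ·(27 - 17) - 27 ≡ 37. → (17, 37)
3G = (17, 37).
Next 2H:
Repeated addition: build up to 2H.
2H: tangent at (31, 50): λ = (3·31² + 49)/(2·50) ≡ 17/47. 47⁻¹ ≡ 44 (mod 53), so λ ≡ 17·44 ≡ 6.
  x = λ² - 31 - 31 = 36 - 62 ≡ 27; y = λ·(31 - 27) - 50 ≡ 27. → (27, 27)
2H = (27, 27).
Finally 3G + 2H:
(17, 37) + (27, 27). λ = (27 - 37)/(27 - 17) ≡ 43/10 mod 53. 10⁻¹ ≡ 16 (mod 53) since 10·16 = 160 ≡ 1, so λ ≡ 52.
  x = λ² - 17 - 27 = 2704 - 44 ≡ 10; y = λ·(17 - 10) - 37 ≡ 9. → (10, 9)

(10, 9)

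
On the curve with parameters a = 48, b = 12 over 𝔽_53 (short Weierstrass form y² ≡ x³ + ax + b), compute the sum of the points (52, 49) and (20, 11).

(41, 27)

(52, 49) + (20, 11). λ = (11 - 49)/(20 - 52) ≡ 15/21 mod 53. 21⁻¹ ≡ 48 (mod 53), so λ ≡ 31.
  x = λ² - 52 - 20 = 961 - 72 ≡ 41; y = λ·(52 - 41) - 49 ≡ 27. → (41, 27)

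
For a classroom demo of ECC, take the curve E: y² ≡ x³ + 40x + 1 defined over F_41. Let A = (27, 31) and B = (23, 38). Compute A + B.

(12, 35)

(27, 31) + (23, 38). λ = (38 - 31)/(23 - 27) ≡ 7/37 mod 41. 37⁻¹ ≡ 10 (mod 41), so λ ≡ 29.
  x = λ² - 27 - 23 = 841 - 50 ≡ 12; y = λ·(27 - 12) - 31 ≡ 35. → (12, 35)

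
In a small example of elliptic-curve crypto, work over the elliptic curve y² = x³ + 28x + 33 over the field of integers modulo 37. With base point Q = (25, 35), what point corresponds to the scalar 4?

(20, 34)

Double-and-add on 4 = (100)₂. Start with Q = (25, 35) for the leading 1-bit.
double: tangent at (25, 35): λ = (3·25² + 28)/(2·35) ≡ 16/33. 33⁻¹ ≡ 9 (mod 37) since 33·9 = 297 ≡ 1, so λ ≡ 16·9 ≡ 33.
  x = λ² - 25 - 25 = 1089 - 50 ≡ 3; y = λ·(25 - 3) - 35 ≡ 25. → (3, 25)
double: tangent at (3, 25): λ = (3·3² + 28)/(2·25) ≡ 18/13. 13⁻¹ ≡ 20 (mod 37), so λ ≡ 18·20 ≡ 27.
  x = λ² - 3 - 3 = 729 - 6 ≡ 20; y = λ·(3 - 20) - 25 ≡ 34. → (20, 34)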